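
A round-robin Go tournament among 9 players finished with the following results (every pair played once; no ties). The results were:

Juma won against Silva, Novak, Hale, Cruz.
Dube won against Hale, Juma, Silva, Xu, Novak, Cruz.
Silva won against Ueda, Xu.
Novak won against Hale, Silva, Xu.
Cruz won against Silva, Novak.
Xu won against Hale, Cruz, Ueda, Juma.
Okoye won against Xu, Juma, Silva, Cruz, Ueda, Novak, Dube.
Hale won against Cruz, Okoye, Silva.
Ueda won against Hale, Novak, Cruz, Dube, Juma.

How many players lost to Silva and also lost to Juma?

Silva beat: Xu, Ueda.
Juma beat: Hale, Silva, Novak, Cruz.
No one was beaten by both.

0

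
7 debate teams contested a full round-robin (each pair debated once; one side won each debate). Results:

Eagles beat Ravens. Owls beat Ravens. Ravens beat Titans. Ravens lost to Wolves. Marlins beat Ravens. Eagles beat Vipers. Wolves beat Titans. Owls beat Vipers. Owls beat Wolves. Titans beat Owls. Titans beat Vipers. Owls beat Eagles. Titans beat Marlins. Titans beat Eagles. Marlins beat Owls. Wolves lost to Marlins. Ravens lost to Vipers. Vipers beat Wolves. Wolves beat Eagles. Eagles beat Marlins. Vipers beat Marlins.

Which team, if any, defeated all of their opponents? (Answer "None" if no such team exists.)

Highest win total is Titans with 4 (out of 6 possible).
Titans lost to Wolves, Ravens, so no team went undefeated.

None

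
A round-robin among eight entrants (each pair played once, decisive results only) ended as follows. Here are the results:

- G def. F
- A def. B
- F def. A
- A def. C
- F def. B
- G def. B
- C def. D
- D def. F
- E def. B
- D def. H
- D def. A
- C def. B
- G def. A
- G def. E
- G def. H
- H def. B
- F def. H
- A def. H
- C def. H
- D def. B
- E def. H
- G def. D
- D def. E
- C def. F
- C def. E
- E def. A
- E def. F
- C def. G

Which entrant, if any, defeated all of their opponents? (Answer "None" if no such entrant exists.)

Highest win total is G with 6 (out of 7 possible).
G lost to C, so no entrant went undefeated.

None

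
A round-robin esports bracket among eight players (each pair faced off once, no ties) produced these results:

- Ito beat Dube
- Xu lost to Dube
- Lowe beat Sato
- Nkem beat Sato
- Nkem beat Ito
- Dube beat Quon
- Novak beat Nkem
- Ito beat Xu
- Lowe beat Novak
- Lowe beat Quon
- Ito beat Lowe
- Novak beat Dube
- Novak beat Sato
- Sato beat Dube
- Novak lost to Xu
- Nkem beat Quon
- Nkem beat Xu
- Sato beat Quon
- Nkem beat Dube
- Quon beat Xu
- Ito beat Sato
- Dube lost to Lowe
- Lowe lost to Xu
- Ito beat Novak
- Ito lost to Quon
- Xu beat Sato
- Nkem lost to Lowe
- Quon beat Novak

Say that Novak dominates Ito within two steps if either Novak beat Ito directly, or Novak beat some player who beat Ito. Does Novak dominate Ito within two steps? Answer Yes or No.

Yes

Novak did not beat Ito directly.
Novak beat Sato, Nkem, Dube. Of those, Nkem beat Ito.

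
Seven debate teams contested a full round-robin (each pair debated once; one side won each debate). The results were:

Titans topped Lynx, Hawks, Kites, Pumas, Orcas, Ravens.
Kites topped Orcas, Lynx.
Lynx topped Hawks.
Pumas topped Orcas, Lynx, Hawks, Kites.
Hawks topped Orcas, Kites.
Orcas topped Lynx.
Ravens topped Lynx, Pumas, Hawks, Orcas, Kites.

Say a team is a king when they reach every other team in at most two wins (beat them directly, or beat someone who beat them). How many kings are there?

Pumas cannot reach Ravens, Titans in two steps.
Ravens cannot reach Titans in two steps.
Orcas cannot reach Pumas, Ravens, Kites, Titans in two steps.
Kites cannot reach Pumas, Ravens, Titans in two steps.
Lynx cannot reach Pumas, Ravens, Titans in two steps.
Titans reaches everyone (king).
Hawks cannot reach Pumas, Ravens, Titans in two steps.
Kings: Titans — 1.

1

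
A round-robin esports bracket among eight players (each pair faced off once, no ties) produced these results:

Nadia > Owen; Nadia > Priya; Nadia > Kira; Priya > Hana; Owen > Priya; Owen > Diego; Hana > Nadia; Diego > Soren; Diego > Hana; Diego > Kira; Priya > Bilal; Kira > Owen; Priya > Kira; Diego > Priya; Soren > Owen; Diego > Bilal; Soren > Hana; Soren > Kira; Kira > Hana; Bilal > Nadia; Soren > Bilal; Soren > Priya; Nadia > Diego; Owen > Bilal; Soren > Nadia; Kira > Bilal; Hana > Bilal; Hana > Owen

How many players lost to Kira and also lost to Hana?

2

Kira beat: Bilal, Hana, Owen.
Hana beat: Bilal, Nadia, Owen.
Both beat: Bilal, Owen — 2.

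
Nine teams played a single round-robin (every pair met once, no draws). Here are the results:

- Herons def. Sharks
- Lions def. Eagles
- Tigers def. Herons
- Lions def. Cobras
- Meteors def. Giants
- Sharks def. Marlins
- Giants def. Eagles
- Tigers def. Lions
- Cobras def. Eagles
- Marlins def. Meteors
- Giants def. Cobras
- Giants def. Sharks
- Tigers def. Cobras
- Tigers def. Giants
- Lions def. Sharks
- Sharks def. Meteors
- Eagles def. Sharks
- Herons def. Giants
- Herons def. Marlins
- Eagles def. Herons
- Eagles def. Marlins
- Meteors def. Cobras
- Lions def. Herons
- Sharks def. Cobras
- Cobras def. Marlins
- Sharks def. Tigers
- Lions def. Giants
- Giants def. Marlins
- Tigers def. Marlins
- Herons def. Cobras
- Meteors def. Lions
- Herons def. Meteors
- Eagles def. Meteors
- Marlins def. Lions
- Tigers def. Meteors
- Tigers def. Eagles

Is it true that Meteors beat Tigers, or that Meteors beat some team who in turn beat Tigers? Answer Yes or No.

Meteors did not beat Tigers directly.
Meteors beat Cobras, Lions, Giants, but each of them lost to Tigers. No two-step path.

No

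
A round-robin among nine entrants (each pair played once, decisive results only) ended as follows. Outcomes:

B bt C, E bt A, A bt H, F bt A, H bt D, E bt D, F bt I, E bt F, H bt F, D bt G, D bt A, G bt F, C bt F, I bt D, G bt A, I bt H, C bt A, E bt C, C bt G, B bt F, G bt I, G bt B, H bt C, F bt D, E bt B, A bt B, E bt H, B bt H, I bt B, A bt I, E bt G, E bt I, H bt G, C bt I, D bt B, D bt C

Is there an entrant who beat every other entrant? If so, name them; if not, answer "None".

E has 8 wins out of 8 opponents — a perfect record.

E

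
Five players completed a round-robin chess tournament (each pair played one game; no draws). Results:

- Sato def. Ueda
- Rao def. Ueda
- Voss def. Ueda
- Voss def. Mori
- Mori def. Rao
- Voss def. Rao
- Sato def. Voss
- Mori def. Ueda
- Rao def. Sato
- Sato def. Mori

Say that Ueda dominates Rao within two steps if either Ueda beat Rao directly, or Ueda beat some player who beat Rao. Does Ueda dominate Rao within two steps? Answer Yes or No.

Ueda did not beat Rao directly.
Ueda beat no one, so there is no intermediate player.

No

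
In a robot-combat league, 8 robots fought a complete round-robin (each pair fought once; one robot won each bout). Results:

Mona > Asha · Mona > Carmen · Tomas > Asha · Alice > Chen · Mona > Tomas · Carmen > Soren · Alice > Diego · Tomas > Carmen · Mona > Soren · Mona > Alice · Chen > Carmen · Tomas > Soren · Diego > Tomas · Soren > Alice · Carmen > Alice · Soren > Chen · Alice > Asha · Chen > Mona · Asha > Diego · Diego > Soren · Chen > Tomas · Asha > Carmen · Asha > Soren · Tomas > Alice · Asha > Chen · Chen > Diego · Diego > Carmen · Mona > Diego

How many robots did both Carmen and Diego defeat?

Carmen beat: Soren, Alice.
Diego beat: Soren, Tomas, Carmen.
Both beat: Soren — 1.

1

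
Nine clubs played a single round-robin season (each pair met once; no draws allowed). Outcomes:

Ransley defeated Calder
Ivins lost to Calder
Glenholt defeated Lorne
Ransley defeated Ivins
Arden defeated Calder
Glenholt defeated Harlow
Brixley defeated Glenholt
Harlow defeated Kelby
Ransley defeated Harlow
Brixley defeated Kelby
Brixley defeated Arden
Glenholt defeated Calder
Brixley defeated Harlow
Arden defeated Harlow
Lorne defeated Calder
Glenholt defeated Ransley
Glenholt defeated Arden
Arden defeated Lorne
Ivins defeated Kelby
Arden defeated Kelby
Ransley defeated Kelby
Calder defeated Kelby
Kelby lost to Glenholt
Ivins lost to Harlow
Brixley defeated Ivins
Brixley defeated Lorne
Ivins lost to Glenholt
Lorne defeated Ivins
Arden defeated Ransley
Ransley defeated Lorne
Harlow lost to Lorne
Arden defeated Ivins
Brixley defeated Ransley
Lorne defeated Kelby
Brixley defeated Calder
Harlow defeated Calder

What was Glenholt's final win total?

Glenholt's results: beat Ivins, Ransley, Lorne, Calder, Arden, Kelby, Harlow; lost to Brixley.
That is 7 wins.

7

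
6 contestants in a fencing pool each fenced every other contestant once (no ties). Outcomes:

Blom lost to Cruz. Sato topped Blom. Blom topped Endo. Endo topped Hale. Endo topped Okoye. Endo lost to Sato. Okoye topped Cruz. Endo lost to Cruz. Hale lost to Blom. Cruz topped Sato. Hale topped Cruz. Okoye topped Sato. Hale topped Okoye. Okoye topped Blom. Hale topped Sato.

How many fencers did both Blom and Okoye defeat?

0

Blom beat: Endo, Hale.
Okoye beat: Cruz, Blom, Sato.
No one was beaten by both.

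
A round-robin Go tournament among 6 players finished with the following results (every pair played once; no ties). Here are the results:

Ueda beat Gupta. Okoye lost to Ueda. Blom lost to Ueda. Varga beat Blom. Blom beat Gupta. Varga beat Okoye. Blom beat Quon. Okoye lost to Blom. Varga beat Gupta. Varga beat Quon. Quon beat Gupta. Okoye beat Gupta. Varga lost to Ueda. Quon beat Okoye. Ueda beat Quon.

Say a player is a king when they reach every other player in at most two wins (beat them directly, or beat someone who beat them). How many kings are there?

Okoye cannot reach Blom, Quon, Ueda, Varga in two steps.
Blom cannot reach Ueda, Varga in two steps.
Quon cannot reach Blom, Ueda, Varga in two steps.
Gupta cannot reach Okoye, Blom, Quon, Ueda, Varga in two steps.
Ueda reaches everyone (king).
Varga cannot reach Ueda in two steps.
Kings: Ueda — 1.

1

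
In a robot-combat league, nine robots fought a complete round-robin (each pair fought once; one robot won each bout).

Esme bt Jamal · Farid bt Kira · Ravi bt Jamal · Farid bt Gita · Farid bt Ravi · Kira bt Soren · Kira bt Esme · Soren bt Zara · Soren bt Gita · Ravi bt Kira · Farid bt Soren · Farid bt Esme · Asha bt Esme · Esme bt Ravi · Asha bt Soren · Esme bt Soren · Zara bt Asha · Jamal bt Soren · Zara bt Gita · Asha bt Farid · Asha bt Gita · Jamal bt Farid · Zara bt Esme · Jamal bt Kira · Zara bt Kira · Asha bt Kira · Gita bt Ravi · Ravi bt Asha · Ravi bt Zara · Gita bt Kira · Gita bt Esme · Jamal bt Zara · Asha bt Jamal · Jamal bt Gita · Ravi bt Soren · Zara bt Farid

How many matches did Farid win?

5

Farid's results: beat Soren, Ravi, Kira, Gita, Esme; lost to Asha, Jamal, Zara.
That is 5 wins.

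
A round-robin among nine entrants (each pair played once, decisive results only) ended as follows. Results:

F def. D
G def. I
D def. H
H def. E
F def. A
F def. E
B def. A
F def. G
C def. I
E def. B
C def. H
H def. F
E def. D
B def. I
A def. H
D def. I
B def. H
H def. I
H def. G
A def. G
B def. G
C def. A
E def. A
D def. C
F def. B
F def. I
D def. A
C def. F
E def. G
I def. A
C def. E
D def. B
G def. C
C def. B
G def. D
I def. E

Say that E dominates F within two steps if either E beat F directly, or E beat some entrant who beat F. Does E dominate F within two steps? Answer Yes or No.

E did not beat F directly.
E beat A, B, D, G, but each of them lost to F. No two-step path.

No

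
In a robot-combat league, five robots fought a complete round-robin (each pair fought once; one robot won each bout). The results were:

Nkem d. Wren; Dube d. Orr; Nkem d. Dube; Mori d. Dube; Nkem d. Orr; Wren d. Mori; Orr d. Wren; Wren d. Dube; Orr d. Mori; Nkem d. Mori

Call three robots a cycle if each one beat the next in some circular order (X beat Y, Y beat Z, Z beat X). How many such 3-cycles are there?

2

Win totals: Orr 2, Wren 2, Dube 1, Nkem 4, Mori 1.
A robot with w wins dominates both others in C(w,2) triples; summing gives 1 + 1 + 0 + 6 + 0 = 8 transitive triples.
Total triples C(5,3) = 10, so cyclic triples = 10 − 8 = 2.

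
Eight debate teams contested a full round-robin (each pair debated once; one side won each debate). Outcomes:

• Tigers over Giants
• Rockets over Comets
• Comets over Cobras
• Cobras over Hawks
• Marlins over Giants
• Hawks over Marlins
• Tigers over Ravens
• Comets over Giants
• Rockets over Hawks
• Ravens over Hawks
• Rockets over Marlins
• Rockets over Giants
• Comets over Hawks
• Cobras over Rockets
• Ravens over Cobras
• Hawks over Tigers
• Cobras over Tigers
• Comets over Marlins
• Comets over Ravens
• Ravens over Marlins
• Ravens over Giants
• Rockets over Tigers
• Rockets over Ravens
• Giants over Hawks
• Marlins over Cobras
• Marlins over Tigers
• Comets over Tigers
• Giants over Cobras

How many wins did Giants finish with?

2

Giants' results: beat Cobras, Hawks; lost to Rockets, Tigers, Marlins, Comets, Ravens.
That is 2 wins.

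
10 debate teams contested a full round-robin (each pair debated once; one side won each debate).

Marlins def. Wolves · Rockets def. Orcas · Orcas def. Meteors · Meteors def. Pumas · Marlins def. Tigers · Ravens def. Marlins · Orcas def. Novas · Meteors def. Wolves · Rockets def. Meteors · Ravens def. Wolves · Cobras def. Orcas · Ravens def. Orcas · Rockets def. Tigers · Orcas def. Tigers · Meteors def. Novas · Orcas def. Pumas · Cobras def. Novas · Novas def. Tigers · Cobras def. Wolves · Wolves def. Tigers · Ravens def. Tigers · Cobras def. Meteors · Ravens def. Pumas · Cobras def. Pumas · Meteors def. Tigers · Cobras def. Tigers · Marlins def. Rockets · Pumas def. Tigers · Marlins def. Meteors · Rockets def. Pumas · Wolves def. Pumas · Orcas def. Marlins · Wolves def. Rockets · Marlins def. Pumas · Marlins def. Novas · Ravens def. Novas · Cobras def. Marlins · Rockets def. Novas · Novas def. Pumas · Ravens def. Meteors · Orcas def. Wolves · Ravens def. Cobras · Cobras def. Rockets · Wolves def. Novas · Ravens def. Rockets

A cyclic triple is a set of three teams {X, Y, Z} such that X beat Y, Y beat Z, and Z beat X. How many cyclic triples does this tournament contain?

3

Win totals: Cobras 8, Ravens 9, Orcas 6, Meteors 4, Novas 2, Wolves 4, Pumas 1, Tigers 0, Rockets 5, Marlins 6.
A team with w wins dominates both others in C(w,2) triples; summing gives 28 + 36 + 15 + 6 + 1 + 6 + 0 + 0 + 10 + 15 = 117 transitive triples.
Total triples C(10,3) = 120, so cyclic triples = 120 − 117 = 3.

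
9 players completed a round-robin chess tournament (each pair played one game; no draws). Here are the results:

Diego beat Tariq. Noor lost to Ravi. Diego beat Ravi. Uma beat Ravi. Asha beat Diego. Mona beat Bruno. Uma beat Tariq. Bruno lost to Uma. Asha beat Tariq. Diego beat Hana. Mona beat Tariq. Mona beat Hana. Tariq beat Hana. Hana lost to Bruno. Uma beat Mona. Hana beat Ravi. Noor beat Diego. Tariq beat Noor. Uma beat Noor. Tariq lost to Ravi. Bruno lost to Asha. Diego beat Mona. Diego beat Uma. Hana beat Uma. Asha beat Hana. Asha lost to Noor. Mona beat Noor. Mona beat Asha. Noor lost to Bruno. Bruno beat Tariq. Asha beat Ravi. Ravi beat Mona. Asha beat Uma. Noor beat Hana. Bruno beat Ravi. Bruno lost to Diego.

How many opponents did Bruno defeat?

Bruno's results: beat Hana, Tariq, Ravi, Noor; lost to Asha, Diego, Mona, Uma.
That is 4 wins.

4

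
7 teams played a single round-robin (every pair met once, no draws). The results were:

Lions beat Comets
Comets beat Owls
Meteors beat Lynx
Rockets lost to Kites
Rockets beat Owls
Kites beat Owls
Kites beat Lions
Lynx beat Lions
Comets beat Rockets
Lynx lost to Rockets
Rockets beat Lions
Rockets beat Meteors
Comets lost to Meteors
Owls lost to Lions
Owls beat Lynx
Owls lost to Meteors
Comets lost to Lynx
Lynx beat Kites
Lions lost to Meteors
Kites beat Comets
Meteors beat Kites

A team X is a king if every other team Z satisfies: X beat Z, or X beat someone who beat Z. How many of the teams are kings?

3

Kites reaches everyone (king).
Comets cannot reach Kites in two steps.
Meteors reaches everyone (king).
Lions cannot reach Kites, Meteors in two steps.
Lynx cannot reach Meteors in two steps.
Owls cannot reach Meteors, Rockets in two steps.
Rockets reaches everyone (king).
Kings: Kites, Meteors, Rockets — 3.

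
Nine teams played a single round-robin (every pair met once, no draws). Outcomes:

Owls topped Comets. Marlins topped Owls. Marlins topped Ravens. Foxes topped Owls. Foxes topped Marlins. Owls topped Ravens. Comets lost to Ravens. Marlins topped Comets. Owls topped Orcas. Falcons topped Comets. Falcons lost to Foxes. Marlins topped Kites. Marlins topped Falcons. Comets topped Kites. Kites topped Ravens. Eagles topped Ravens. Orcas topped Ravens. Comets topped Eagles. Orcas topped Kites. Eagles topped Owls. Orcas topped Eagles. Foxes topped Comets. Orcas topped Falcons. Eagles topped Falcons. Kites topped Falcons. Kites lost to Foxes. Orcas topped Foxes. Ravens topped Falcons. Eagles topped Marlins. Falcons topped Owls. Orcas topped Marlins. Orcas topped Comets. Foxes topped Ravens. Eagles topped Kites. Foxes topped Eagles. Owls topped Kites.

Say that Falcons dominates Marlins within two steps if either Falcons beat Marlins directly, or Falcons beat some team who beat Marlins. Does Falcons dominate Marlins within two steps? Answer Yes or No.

No

Falcons did not beat Marlins directly.
Falcons beat Owls, Comets, but each of them lost to Marlins. No two-step path.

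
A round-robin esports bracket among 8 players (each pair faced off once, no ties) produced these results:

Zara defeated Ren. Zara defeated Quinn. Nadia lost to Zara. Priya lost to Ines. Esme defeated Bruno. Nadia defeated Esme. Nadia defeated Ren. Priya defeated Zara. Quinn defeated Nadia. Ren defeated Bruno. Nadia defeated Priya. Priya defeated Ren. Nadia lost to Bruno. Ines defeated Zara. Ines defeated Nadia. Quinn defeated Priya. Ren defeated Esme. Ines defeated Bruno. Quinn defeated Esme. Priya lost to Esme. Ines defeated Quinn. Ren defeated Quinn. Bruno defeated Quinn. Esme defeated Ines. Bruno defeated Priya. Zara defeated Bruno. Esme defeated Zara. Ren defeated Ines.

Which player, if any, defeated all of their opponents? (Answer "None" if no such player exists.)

None

Highest win total is Ines with 5 (out of 7 possible).
Ines lost to Esme, Ren, so no player went undefeated.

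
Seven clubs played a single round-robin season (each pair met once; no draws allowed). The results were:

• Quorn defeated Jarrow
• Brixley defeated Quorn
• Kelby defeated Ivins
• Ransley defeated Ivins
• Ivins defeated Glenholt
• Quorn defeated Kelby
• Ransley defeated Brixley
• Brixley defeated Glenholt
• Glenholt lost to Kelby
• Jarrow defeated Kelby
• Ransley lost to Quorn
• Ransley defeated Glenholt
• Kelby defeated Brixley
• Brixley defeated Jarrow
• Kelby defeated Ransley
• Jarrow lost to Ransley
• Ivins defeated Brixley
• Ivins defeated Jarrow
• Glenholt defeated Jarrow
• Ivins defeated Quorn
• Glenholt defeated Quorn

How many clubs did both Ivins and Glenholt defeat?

Ivins beat: Glenholt, Quorn, Jarrow, Brixley.
Glenholt beat: Quorn, Jarrow.
Both beat: Quorn, Jarrow — 2.

2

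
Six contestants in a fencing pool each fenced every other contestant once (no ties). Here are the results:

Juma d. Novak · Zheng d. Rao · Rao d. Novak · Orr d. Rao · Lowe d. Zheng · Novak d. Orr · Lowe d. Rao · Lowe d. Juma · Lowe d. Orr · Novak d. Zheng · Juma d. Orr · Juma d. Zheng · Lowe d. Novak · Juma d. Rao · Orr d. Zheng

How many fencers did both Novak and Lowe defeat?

Novak beat: Zheng, Orr.
Lowe beat: Juma, Novak, Zheng, Orr, Rao.
Both beat: Zheng, Orr — 2.

2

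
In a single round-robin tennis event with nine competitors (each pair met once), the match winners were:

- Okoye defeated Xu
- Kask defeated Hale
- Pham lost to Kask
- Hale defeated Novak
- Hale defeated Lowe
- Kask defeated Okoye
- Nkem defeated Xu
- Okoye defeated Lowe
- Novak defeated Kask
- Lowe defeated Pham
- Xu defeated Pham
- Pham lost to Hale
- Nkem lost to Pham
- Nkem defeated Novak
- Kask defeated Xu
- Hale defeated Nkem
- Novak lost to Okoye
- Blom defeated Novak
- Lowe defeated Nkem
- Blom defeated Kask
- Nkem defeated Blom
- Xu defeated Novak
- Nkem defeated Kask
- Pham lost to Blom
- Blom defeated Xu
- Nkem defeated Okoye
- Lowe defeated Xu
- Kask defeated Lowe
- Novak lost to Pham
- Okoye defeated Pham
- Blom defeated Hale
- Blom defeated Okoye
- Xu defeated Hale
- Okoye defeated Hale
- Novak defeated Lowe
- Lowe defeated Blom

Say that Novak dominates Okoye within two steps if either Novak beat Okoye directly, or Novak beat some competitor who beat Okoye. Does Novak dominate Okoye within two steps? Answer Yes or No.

Yes

Novak did not beat Okoye directly.
Novak beat Kask, Lowe. Of those, Kask beat Okoye.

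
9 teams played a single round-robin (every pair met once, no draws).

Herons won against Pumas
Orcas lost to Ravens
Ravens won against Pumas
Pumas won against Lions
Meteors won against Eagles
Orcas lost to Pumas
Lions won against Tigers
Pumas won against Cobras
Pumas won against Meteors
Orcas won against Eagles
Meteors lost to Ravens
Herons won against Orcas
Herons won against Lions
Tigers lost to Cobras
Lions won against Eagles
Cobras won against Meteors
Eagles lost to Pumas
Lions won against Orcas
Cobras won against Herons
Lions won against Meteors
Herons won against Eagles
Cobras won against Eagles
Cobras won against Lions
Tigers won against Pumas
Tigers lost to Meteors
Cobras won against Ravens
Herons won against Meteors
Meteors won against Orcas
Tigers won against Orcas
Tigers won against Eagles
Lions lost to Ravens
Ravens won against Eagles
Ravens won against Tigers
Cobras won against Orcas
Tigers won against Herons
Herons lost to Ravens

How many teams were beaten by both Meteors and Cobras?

Meteors beat: Orcas, Eagles, Tigers.
Cobras beat: Herons, Orcas, Ravens, Eagles, Meteors, Lions, Tigers.
Both beat: Orcas, Eagles, Tigers — 3.

3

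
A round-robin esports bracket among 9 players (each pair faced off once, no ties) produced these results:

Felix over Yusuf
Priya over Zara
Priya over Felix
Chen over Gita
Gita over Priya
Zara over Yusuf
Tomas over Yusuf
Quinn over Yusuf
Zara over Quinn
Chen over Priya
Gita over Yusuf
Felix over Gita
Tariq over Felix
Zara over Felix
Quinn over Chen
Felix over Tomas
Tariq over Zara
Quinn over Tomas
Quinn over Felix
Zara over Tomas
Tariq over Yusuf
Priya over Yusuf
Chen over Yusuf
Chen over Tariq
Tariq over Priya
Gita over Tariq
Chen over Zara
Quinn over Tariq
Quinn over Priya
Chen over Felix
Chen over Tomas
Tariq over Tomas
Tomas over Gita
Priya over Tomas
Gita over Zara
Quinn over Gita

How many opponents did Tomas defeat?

2

Tomas' results: beat Yusuf, Gita; lost to Felix, Zara, Chen, Tariq, Priya, Quinn.
That is 2 wins.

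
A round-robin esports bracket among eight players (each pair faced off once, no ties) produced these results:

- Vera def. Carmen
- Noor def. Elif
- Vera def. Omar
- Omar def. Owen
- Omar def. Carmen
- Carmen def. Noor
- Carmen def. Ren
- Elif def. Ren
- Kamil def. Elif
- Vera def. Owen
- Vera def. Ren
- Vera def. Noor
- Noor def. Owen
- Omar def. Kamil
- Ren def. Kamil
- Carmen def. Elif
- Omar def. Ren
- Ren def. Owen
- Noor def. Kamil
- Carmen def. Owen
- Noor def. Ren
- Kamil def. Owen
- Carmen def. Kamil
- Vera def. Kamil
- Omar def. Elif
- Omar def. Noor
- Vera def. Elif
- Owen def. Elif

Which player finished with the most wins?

Vera

Win totals: Kamil 2, Elif 1, Omar 6, Ren 2, Owen 1, Carmen 5, Vera 7, Noor 4.
Vera leads with 7 wins (next highest: 6).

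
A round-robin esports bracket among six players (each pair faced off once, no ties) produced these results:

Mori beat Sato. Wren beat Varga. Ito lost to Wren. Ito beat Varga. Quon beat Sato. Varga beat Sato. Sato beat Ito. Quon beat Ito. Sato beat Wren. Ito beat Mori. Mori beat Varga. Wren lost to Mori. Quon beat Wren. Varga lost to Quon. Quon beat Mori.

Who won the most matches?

Win totals: Varga 1, Sato 2, Wren 2, Ito 2, Quon 5, Mori 3.
Quon leads with 5 wins (next highest: 3).

Quon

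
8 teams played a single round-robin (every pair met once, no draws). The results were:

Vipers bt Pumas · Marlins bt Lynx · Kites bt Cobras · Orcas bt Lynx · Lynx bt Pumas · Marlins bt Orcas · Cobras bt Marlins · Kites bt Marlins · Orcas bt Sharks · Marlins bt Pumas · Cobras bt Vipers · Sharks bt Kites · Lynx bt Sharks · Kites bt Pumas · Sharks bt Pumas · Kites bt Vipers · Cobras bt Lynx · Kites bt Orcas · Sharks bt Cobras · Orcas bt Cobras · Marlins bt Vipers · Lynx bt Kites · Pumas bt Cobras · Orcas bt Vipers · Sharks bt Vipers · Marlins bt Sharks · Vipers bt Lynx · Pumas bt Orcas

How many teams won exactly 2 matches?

Win totals: Pumas 2, Marlins 5, Cobras 3, Lynx 3, Orcas 4, Kites 5, Sharks 4, Vipers 2.
Exactly 2: Pumas, Vipers — 2 teams.

2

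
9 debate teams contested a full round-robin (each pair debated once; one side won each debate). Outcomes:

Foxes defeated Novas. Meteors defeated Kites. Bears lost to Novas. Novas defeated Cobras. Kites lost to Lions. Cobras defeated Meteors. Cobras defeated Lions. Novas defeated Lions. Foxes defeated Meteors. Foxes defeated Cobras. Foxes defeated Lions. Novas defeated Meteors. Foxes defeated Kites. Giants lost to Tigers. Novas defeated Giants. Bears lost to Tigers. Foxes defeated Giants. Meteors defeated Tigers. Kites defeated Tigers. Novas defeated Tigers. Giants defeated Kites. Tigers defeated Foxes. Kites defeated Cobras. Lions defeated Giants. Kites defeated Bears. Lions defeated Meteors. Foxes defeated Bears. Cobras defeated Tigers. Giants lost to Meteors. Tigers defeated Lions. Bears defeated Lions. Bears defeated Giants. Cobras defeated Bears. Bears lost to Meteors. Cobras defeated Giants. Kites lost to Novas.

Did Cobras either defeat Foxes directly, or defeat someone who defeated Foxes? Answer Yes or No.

Cobras did not beat Foxes directly.
Cobras beat Meteors, Bears, Giants, Tigers, Lions. Of those, Tigers beat Foxes.

Yes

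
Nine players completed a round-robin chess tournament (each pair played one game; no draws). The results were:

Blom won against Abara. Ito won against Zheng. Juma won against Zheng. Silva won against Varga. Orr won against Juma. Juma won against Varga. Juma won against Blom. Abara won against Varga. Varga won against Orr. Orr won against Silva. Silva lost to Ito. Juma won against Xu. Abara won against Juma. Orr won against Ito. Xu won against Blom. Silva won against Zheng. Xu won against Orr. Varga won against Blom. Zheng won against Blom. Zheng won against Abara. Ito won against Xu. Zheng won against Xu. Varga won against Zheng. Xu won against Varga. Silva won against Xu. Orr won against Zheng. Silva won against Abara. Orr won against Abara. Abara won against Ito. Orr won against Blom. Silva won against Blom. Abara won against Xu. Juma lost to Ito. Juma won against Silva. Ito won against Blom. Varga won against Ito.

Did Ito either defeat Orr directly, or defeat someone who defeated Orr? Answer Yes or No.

Ito did not beat Orr directly.
Ito beat Blom, Silva, Xu, Juma, Zheng. Of those, Xu beat Orr.

Yes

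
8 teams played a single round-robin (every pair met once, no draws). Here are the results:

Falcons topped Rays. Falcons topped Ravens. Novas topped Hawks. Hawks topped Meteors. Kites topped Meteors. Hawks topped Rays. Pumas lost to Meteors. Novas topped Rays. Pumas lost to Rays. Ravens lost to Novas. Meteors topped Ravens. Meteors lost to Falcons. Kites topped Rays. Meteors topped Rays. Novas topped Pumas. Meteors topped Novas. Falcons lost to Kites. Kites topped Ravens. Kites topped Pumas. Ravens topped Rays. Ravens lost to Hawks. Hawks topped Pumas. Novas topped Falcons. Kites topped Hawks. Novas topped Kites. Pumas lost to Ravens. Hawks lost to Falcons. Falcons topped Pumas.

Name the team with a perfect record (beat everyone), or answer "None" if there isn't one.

None

Highest win total is Novas with 6 (out of 7 possible).
Novas lost to Meteors, so no team went undefeated.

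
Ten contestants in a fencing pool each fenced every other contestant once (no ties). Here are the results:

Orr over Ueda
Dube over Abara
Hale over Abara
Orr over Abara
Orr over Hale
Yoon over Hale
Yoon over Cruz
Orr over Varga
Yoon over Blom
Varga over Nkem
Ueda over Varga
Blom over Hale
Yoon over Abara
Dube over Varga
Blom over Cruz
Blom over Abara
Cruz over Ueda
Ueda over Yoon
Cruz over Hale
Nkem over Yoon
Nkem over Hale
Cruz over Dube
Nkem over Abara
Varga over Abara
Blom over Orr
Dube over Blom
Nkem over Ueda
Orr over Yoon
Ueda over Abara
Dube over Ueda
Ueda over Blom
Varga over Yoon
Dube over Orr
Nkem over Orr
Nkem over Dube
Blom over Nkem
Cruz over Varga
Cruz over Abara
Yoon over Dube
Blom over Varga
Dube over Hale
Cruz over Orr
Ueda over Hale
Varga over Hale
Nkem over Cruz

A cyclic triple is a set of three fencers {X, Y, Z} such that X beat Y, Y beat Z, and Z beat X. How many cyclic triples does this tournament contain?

18

Win totals: Blom 6, Dube 6, Hale 1, Abara 0, Varga 4, Cruz 6, Yoon 5, Ueda 5, Orr 5, Nkem 7.
A fencer with w wins dominates both others in C(w,2) triples; summing gives 15 + 15 + 0 + 0 + 6 + 15 + 10 + 10 + 10 + 21 = 102 transitive triples.
Total triples C(10,3) = 120, so cyclic triples = 120 − 102 = 18.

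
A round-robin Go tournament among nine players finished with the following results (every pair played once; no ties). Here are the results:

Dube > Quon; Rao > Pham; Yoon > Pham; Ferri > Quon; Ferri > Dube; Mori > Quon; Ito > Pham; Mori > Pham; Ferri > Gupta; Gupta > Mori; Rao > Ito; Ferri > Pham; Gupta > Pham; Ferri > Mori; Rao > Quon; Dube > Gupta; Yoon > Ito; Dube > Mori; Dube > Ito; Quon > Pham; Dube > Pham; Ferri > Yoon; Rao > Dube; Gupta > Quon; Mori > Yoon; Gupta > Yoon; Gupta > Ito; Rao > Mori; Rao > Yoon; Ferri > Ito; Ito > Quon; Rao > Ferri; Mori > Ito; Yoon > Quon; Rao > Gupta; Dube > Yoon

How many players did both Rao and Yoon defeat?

3

Rao beat: Yoon, Dube, Mori, Pham, Quon, Ito, Ferri, Gupta.
Yoon beat: Pham, Quon, Ito.
Both beat: Pham, Quon, Ito — 3.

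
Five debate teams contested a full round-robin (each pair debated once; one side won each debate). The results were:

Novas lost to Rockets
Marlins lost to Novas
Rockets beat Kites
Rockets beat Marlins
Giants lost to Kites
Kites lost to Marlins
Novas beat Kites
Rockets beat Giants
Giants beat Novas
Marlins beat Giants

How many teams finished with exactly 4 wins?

1

Win totals: Kites 1, Rockets 4, Novas 2, Marlins 2, Giants 1.
Exactly 4: Rockets — 1 team.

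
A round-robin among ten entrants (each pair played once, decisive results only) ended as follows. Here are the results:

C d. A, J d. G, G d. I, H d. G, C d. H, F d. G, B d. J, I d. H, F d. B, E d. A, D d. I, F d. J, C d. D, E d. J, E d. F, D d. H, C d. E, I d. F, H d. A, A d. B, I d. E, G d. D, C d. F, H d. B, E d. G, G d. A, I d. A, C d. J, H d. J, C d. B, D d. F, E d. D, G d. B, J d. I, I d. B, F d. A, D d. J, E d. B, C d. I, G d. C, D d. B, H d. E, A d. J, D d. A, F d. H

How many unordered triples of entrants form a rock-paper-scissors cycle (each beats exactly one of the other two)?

20

Win totals: A 2, B 1, C 8, D 6, E 6, F 5, G 5, H 5, I 5, J 2.
An entrant with w wins dominates both others in C(w,2) triples; summing gives 1 + 0 + 28 + 15 + 15 + 10 + 10 + 10 + 10 + 1 = 100 transitive triples.
Total triples C(10,3) = 120, so cyclic triples = 120 − 100 = 20.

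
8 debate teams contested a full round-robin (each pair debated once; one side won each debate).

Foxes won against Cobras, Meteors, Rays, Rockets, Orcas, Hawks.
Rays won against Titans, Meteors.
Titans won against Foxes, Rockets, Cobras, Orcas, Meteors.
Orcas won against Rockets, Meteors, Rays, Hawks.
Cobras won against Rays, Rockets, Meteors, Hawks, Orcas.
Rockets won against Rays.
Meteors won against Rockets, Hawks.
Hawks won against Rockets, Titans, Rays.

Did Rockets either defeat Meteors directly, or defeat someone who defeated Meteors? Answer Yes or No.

Rockets did not beat Meteors directly.
Rockets beat Rays. Of those, Rays beat Meteors.

Yes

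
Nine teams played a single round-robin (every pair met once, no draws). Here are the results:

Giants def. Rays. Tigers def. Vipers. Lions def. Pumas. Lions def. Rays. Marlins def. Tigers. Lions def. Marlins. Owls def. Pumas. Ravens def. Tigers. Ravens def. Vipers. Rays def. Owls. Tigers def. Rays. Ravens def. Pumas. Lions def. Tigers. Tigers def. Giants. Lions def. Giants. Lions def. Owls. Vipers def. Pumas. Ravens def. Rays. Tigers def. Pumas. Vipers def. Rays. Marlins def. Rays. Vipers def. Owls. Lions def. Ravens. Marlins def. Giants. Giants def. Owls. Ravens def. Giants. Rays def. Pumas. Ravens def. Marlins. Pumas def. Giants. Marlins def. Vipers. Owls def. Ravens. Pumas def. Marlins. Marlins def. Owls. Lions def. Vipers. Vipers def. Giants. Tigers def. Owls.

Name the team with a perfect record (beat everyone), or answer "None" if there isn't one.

Lions has 8 wins out of 8 opponents — a perfect record.

Lions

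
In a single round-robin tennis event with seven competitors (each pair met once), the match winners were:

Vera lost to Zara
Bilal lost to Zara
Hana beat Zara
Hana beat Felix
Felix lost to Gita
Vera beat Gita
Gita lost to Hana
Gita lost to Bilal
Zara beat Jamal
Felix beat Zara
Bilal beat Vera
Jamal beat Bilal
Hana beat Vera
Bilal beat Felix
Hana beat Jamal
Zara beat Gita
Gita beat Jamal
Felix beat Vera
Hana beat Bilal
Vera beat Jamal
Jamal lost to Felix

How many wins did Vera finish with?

2

Vera's results: beat Jamal, Gita; lost to Zara, Hana, Bilal, Felix.
That is 2 wins.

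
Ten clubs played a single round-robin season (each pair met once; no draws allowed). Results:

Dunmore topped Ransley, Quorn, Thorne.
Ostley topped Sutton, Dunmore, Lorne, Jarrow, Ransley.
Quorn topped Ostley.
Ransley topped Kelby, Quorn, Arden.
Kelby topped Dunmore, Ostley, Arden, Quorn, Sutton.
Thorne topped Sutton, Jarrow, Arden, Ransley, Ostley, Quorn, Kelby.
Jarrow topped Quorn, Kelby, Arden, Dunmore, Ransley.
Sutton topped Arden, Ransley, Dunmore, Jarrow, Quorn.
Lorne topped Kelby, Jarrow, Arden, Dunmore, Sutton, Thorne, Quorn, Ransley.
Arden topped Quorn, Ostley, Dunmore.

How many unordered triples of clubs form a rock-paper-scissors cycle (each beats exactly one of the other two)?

Win totals: Quorn 1, Ransley 3, Dunmore 3, Kelby 5, Jarrow 5, Sutton 5, Thorne 7, Arden 3, Lorne 8, Ostley 5.
A club with w wins dominates both others in C(w,2) triples; summing gives 0 + 3 + 3 + 10 + 10 + 10 + 21 + 3 + 28 + 10 = 98 transitive triples.
Total triples C(10,3) = 120, so cyclic triples = 120 − 98 = 22.

22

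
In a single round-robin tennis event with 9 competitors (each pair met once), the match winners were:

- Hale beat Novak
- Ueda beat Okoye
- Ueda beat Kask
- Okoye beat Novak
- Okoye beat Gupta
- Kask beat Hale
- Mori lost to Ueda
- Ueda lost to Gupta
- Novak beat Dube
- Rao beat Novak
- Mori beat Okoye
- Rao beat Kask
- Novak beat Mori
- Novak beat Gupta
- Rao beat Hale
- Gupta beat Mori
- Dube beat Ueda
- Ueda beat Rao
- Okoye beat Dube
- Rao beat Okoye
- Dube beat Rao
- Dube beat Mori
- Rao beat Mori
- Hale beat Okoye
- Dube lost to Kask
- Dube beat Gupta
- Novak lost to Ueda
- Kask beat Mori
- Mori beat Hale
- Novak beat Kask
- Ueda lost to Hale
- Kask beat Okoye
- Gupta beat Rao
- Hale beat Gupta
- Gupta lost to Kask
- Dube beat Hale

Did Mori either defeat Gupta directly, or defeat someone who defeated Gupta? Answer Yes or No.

Yes

Mori did not beat Gupta directly.
Mori beat Hale, Okoye. Of those, Hale beat Gupta.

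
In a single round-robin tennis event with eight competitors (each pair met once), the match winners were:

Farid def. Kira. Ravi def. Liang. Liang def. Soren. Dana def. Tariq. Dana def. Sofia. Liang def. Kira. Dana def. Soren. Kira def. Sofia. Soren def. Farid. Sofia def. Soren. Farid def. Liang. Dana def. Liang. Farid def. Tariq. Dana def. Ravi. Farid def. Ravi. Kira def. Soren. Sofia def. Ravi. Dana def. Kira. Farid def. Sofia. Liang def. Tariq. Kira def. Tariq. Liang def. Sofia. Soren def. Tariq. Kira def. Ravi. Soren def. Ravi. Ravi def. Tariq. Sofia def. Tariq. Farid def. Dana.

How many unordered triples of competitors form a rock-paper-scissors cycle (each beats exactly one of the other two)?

Win totals: Kira 4, Ravi 2, Farid 6, Liang 4, Tariq 0, Soren 3, Sofia 3, Dana 6.
A competitor with w wins dominates both others in C(w,2) triples; summing gives 6 + 1 + 15 + 6 + 0 + 3 + 3 + 15 = 49 transitive triples.
Total triples C(8,3) = 56, so cyclic triples = 56 − 49 = 7.

7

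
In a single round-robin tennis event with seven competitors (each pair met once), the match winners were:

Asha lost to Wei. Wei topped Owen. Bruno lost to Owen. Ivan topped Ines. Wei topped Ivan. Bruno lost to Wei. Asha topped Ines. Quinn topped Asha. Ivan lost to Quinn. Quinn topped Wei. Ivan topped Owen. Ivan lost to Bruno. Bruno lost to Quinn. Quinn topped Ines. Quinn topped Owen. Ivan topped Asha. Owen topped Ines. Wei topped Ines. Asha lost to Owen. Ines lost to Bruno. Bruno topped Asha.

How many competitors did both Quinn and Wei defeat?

5

Quinn beat: Owen, Ivan, Ines, Bruno, Wei, Asha.
Wei beat: Owen, Ivan, Ines, Bruno, Asha.
Both beat: Owen, Ivan, Ines, Bruno, Asha — 5.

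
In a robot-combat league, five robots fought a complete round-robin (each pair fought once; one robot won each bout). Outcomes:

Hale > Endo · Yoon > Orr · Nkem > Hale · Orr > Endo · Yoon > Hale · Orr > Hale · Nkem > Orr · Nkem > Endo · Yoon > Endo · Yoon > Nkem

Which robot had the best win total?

Yoon

Win totals: Yoon 4, Nkem 3, Hale 1, Orr 2, Endo 0.
Yoon leads with 4 wins (next highest: 3).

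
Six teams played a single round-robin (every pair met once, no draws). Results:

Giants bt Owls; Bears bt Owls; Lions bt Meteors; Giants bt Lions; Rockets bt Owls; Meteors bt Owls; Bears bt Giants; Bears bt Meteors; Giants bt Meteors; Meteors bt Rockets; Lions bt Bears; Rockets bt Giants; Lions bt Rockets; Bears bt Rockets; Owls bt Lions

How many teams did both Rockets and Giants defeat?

1

Rockets beat: Giants, Owls.
Giants beat: Lions, Owls, Meteors.
Both beat: Owls — 1.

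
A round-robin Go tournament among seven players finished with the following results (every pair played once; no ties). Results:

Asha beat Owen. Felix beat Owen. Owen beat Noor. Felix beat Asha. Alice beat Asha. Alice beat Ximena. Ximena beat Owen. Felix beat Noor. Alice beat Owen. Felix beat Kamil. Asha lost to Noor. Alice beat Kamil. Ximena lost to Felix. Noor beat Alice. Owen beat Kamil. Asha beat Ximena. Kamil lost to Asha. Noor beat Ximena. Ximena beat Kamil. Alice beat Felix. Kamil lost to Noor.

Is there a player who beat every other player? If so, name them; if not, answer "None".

None

Highest win total is Felix with 5 (out of 6 possible).
Felix lost to Alice, so no player went undefeated.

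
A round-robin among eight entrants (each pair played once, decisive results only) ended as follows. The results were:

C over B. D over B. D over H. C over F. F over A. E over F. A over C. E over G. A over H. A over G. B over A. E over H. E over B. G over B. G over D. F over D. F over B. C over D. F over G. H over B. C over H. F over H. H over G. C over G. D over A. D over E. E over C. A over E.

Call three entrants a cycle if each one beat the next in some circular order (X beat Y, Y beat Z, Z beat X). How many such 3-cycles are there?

12

Win totals: A 4, B 1, C 5, D 4, E 5, F 5, G 2, H 2.
An entrant with w wins dominates both others in C(w,2) triples; summing gives 6 + 0 + 10 + 6 + 10 + 10 + 1 + 1 = 44 transitive triples.
Total triples C(8,3) = 56, so cyclic triples = 56 − 44 = 12.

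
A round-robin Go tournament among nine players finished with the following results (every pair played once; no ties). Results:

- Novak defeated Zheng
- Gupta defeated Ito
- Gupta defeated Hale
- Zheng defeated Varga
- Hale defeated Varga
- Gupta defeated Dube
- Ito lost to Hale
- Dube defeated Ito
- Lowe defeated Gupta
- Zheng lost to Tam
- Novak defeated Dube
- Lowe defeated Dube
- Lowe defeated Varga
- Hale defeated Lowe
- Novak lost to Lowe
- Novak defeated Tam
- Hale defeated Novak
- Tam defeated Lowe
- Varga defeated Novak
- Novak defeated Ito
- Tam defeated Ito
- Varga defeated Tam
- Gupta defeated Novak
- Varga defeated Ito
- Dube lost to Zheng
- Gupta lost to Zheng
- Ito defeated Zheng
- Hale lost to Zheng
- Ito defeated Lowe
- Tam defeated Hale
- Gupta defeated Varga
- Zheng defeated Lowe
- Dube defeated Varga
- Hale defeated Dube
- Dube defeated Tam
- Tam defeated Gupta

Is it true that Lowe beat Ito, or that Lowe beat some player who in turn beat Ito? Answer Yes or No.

Lowe did not beat Ito directly.
Lowe beat Dube, Novak, Varga, Gupta. Of those, Dube beat Ito.

Yes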